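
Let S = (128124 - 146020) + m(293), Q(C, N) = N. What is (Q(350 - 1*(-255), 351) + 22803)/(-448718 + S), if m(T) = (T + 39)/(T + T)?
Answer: -3392061/68358868 ≈ -0.049621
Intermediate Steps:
m(T) = (39 + T)/(2*T) (m(T) = (39 + T)/((2*T)) = (39 + T)*(1/(2*T)) = (39 + T)/(2*T))
S = -5243362/293 (S = (128124 - 146020) + (½)*(39 + 293)/293 = -17896 + (½)*(1/293)*332 = -17896 + 166/293 = -5243362/293 ≈ -17895.)
(Q(350 - 1*(-255), 351) + 22803)/(-448718 + S) = (351 + 22803)/(-448718 - 5243362/293) = 23154/(-136717736/293) = 23154*(-293/136717736) = -3392061/68358868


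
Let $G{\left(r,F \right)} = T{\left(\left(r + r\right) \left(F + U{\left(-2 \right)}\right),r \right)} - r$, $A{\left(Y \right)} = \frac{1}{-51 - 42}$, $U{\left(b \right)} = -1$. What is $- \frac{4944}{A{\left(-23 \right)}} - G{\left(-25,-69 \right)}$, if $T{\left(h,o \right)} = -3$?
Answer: $459770$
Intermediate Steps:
$A{\left(Y \right)} = - \frac{1}{93}$ ($A{\left(Y \right)} = \frac{1}{-93} = - \frac{1}{93}$)
$G{\left(r,F \right)} = -3 - r$
$- \frac{4944}{A{\left(-23 \right)}} - G{\left(-25,-69 \right)} = - \frac{4944}{- \frac{1}{93}} - \left(-3 - -25\right) = \left(-4944\right) \left(-93\right) - \left(-3 + 25\right) = 459792 - 22 = 459770$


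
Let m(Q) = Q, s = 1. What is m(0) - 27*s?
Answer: -27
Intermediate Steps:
m(0) - 27*s = 0 - 27*1 = 0 - 27 = -27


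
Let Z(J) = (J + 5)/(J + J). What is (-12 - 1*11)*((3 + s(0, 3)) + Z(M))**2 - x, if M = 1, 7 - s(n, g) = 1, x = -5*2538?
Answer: 9378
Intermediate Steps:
x = -12690
s(n, g) = 6 (s(n, g) = 7 - 1*1 = 7 - 1 = 6)
Z(J) = (5 + J)/(2*J) (Z(J) = (5 + J)/((2*J)) = (5 + J)*(1/(2*J)) = (5 + J)/(2*J))
(-12 - 1*11)*((3 + s(0, 3)) + Z(M))**2 - x = (-12 - 1*11)*((3 + 6) + (1/2)*(5 + 1)/1)**2 - 1*(-12690) = (-12 - 11)*(9 + (1/2)*1*6)**2 + 12690 = -23*(9 + 3)**2 + 12690 = -23*12**2 + 12690 = -23*144 + 12690 = -3312 + 12690 = 9378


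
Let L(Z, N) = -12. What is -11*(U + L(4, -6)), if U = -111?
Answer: 1353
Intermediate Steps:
-11*(U + L(4, -6)) = -11*(-111 - 12) = -11*(-123) = 1353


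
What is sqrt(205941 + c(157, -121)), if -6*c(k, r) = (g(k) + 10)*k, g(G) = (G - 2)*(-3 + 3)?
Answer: sqrt(1851114)/3 ≈ 453.52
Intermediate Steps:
g(G) = 0 (g(G) = (-2 + G)*0 = 0)
c(k, r) = -5*k/3 (c(k, r) = -(0 + 10)*k/6 = -5*k/3)
sqrt(205941 + c(157, -121)) = sqrt(205941 - 5/3*157) = sqrt(205941 - 785/3) = sqrt(617038/3) = sqrt(1851114)/3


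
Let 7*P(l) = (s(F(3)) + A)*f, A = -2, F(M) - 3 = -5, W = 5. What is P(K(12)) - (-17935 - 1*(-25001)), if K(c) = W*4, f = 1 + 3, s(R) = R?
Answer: -49478/7 ≈ -7068.3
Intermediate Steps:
F(M) = -2 (F(M) = 3 - 5 = -2)
f = 4
K(c) = 20 (K(c) = 5*4 = 20)
P(l) = -16/7 (P(l) = ((-2 - 2)*4)/7 = (-4*4)/7 = (⅐)*(-16) = -16/7)
P(K(12)) - (-17935 - 1*(-25001)) = -16/7 - (-17935 - 1*(-25001)) = -16/7 - (-17935 + 25001) = -16/7 - 1*7066 = -16/7 - 7066 = -49478/7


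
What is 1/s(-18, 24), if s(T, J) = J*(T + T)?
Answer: -1/864 ≈ -0.0011574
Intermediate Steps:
s(T, J) = 2*J*T (s(T, J) = J*(2*T) = 2*J*T)
1/s(-18, 24) = 1/(2*24*(-18)) = 1/(-864) = -1/864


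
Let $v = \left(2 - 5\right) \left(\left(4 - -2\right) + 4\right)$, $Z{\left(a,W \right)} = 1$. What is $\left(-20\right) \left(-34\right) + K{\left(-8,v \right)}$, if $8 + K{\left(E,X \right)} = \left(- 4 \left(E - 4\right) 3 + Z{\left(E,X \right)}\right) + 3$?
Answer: $820$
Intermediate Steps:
$v = -30$ ($v = - 3 \left(\left(4 + 2\right) + 4\right) = - 3 \left(6 + 4\right) = \left(-3\right) 10 = -30$)
$K{\left(E,X \right)} = 44 - 12 E$ ($K{\left(E,X \right)} = -8 + \left(\left(- 4 \left(E - 4\right) 3 + 1\right) + 3\right) = -8 + \left(\left(- 4 \left(-4 + E\right) 3 + 1\right) + 3\right) = -8 + \left(\left(\left(16 - 4 E\right) 3 + 1\right) + 3\right) = -8 + \left(\left(\left(48 - 12 E\right) + 1\right) + 3\right) = -8 + \left(\left(49 - 12 E\right) + 3\right) = -8 - \left(-52 + 12 E\right) = 44 - 12 E$)
$\left(-20\right) \left(-34\right) + K{\left(-8,v \right)} = \left(-20\right) \left(-34\right) + \left(44 - -96\right) = 680 + \left(44 + 96\right) = 680 + 140 = 820$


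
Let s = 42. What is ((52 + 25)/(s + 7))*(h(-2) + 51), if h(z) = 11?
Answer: 682/7 ≈ 97.429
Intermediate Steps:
((52 + 25)/(s + 7))*(h(-2) + 51) = ((52 + 25)/(42 + 7))*(11 + 51) = (77/49)*62 = (77*(1/49))*62 = (11/7)*62 = 682/7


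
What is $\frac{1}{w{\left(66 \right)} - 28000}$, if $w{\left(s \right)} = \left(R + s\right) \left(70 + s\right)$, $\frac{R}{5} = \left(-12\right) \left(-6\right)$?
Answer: $\frac{1}{29936} \approx 3.3405 \cdot 10^{-5}$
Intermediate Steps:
$R = 360$ ($R = 5 \left(\left(-12\right) \left(-6\right)\right) = 5 \cdot 72 = 360$)
$w{\left(s \right)} = \left(70 + s\right) \left(360 + s\right)$ ($w{\left(s \right)} = \left(360 + s\right) \left(70 + s\right) = \left(70 + s\right) \left(360 + s\right)$)
$\frac{1}{w{\left(66 \right)} - 28000} = \frac{1}{\left(25200 + 66^{2} + 430 \cdot 66\right) - 28000} = \frac{1}{\left(25200 + 4356 + 28380\right) - 28000} = \frac{1}{57936 - 28000} = \frac{1}{29936}$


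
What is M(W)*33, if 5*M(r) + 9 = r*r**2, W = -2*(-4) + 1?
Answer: 4752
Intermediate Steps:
W = 9 (W = 8 + 1 = 9)
M(r) = -9/5 + r**3/5 (M(r) = -9/5 + (r*r**2)/5 = -9/5 + r**3/5)
M(W)*33 = (-9/5 + (1/5)*9**3)*33 = (-9/5 + (1/5)*729)*33 = (-9/5 + 729/5)*33 = 144*33 = 4752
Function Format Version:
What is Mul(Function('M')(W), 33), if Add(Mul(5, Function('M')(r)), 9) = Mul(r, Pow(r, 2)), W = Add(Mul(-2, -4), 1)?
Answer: 4752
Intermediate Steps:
W = 9 (W = Add(8, 1) = 9)
Function('M')(r) = Add(Rational(-9, 5), Mul(Rational(1, 5), Pow(r, 3))) (Function('M')(r) = Add(Rational(-9, 5), Mul(Rational(1, 5), Mul(r, Pow(r, 2)))) = Add(Rational(-9, 5), Mul(Rational(1, 5), Pow(r, 3))))
Mul(Function('M')(W), 33) = Mul(Add(Rational(-9, 5), Mul(Rational(1, 5), Pow(9, 3))), 33) = Mul(Add(Rational(-9, 5), Mul(Rational(1, 5), 729)), 33) = Mul(Add(Rational(-9, 5), Rational(729, 5)), 33) = Mul(144, 33) = 4752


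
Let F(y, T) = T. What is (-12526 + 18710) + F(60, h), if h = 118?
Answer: 6302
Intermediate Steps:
(-12526 + 18710) + F(60, h) = (-12526 + 18710) + 118 = 6184 + 118 = 6302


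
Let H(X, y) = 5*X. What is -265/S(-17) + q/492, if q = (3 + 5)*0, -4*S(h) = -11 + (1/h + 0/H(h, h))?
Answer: -4505/47 ≈ -95.851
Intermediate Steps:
S(h) = 11/4 - 1/(4*h) (S(h) = -(-11 + (1/h + 0/((5*h))))/4 = -(-11 + (1/h + 0*(1/(5*h))))/4 = -(-11 + (1/h + 0))/4 = -(-11 + 1/h)/4 = 11/4 - 1/(4*h))
q = 0 (q = 8*0 = 0)
-265/S(-17) + q/492 = -265*(-68/(-1 + 11*(-17))) + 0/492 = -265*(-68/(-1 - 187)) + 0*(1/492) = -265/((¼)*(-1/17)*(-188)) + 0 = -265/47/17 + 0 = -265*17/47 + 0 = -4505/47 + 0 = -4505/47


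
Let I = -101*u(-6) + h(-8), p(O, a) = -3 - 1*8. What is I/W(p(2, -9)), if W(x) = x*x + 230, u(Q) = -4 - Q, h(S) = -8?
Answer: -70/117 ≈ -0.59829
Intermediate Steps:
p(O, a) = -11 (p(O, a) = -3 - 8 = -11)
W(x) = 230 + x² (W(x) = x² + 230 = 230 + x²)
I = -210 (I = -101*(-4 - 1*(-6)) - 8 = -101*(-4 + 6) - 8 = -101*2 - 8 = -202 - 8 = -210)
I/W(p(2, -9)) = -210/(230 + (-11)²) = -210/(230 + 121) = -210/351 = -210*1/351 = -70/117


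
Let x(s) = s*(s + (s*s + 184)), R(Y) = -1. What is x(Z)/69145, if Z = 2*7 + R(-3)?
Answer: 4758/69145 ≈ 0.068812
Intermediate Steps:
Z = 13 (Z = 2*7 - 1 = 14 - 1 = 13)
x(s) = s*(184 + s + s**2) (x(s) = s*(s + (s**2 + 184)) = s*(s + (184 + s**2)) = s*(184 + s + s**2))
x(Z)/69145 = (13*(184 + 13 + 13**2))/69145 = (13*(184 + 13 + 169))*(1/69145) = (13*366)*(1/69145) = 4758*(1/69145) = 4758/69145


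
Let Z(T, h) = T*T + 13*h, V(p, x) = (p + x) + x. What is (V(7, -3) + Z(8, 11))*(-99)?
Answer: -20592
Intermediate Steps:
V(p, x) = p + 2*x
Z(T, h) = T² + 13*h
(V(7, -3) + Z(8, 11))*(-99) = ((7 + 2*(-3)) + (8² + 13*11))*(-99) = ((7 - 6) + (64 + 143))*(-99) = (1 + 207)*(-99) = 208*(-99) = -20592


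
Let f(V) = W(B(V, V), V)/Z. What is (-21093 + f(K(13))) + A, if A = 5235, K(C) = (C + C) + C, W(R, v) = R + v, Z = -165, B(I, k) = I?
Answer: -872216/55 ≈ -15858.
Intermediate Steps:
K(C) = 3*C (K(C) = 2*C + C = 3*C)
f(V) = -2*V/165 (f(V) = (V + V)/(-165) = (2*V)*(-1/165) = -2*V/165)
(-21093 + f(K(13))) + A = (-21093 - 2*13/55) + 5235 = (-21093 - 2/165*39) + 5235 = (-21093 - 26/55) + 5235 = -1160141/55 + 5235 = -872216/55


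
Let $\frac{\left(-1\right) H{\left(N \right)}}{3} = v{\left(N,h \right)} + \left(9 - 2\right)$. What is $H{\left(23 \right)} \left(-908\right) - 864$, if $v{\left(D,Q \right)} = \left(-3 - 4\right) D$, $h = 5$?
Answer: $-420360$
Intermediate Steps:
$v{\left(D,Q \right)} = - 7 D$ ($v{\left(D,Q \right)} = \left(-3 - 4\right) D = - 7 D$)
$H{\left(N \right)} = -21 + 21 N$ ($H{\left(N \right)} = - 3 \left(- 7 N + \left(9 - 2\right)\right) = - 3 \left(- 7 N + 7\right) = - 3 \left(7 - 7 N\right) = -21 + 21 N$)
$H{\left(23 \right)} \left(-908\right) - 864 = \left(-21 + 21 \cdot 23\right) \left(-908\right) - 864 = \left(-21 + 483\right) \left(-908\right) - 864 = 462 \left(-908\right) - 864 = -419496 - 864 = -420360$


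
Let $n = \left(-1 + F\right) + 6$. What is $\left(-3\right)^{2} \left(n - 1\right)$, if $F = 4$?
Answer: $72$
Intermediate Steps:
$n = 9$ ($n = \left(-1 + 4\right) + 6 = 3 + 6 = 9$)
$\left(-3\right)^{2} \left(n - 1\right) = \left(-3\right)^{2} \left(9 - 1\right) = 9 \cdot 8 = 72$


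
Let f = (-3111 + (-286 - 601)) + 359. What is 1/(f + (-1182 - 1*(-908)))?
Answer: -1/3913 ≈ -0.00025556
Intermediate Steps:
f = -3639 (f = (-3111 - 887) + 359 = -3998 + 359 = -3639)
1/(f + (-1182 - 1*(-908))) = 1/(-3639 + (-1182 - 1*(-908))) = 1/(-3639 + (-1182 + 908)) = 1/(-3639 - 274) = 1/(-3913) = -1/3913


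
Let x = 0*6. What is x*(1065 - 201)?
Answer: 0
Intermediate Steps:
x = 0
x*(1065 - 201) = 0*(1065 - 201) = 0*864 = 0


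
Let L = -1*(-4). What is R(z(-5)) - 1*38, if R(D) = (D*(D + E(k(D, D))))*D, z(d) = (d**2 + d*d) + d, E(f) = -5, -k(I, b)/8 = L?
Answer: 80962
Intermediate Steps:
L = 4
k(I, b) = -32 (k(I, b) = -8*4 = -32)
z(d) = d + 2*d**2 (z(d) = (d**2 + d**2) + d = 2*d**2 + d = d + 2*d**2)
R(D) = D**2*(-5 + D) (R(D) = (D*(D - 5))*D = (D*(-5 + D))*D = D**2*(-5 + D))
R(z(-5)) - 1*38 = (-5*(1 + 2*(-5)))**2*(-5 - 5*(1 + 2*(-5))) - 1*38 = (-5*(1 - 10))**2*(-5 - 5*(1 - 10)) - 38 = (-5*(-9))**2*(-5 - 5*(-9)) - 38 = 45**2*(-5 + 45) - 38 = 2025*40 - 38 = 81000 - 38 = 80962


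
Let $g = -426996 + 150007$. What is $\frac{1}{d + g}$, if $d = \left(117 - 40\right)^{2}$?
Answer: $- \frac{1}{271060} \approx -3.6892 \cdot 10^{-6}$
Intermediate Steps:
$d = 5929$ ($d = 77^{2} = 5929$)
$g = -276989$
$\frac{1}{d + g} = \frac{1}{5929 - 276989} = \frac{1}{-271060} = - \frac{1}{271060}$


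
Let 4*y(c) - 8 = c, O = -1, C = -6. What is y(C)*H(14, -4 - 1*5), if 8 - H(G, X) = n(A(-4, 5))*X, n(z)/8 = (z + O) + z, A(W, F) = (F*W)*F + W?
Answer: -7520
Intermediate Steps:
A(W, F) = W + W*F**2 (A(W, F) = W*F**2 + W = W + W*F**2)
y(c) = 2 + c/4
n(z) = -8 + 16*z (n(z) = 8*((z - 1) + z) = 8*((-1 + z) + z) = 8*(-1 + 2*z) = -8 + 16*z)
H(G, X) = 8 + 1672*X (H(G, X) = 8 - (-8 + 16*(-4*(1 + 5**2)))*X = 8 - (-8 + 16*(-4*(1 + 25)))*X = 8 - (-8 + 16*(-4*26))*X = 8 - (-8 + 16*(-104))*X = 8 - (-8 - 1664)*X = 8 - (-1672)*X = 8 + 1672*X)
y(C)*H(14, -4 - 1*5) = (2 + (1/4)*(-6))*(8 + 1672*(-4 - 1*5)) = (2 - 3/2)*(8 + 1672*(-4 - 5)) = (8 + 1672*(-9))/2 = (8 - 15048)/2 = (1/2)*(-15040) = -7520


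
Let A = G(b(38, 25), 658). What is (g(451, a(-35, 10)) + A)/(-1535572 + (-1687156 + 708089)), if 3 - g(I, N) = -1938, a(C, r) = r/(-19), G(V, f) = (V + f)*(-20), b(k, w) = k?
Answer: 3993/838213 ≈ 0.0047637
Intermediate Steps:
G(V, f) = -20*V - 20*f
A = -13920 (A = -20*38 - 20*658 = -760 - 13160 = -13920)
a(C, r) = -r/19 (a(C, r) = r*(-1/19) = -r/19)
g(I, N) = 1941 (g(I, N) = 3 - 1*(-1938) = 3 + 1938 = 1941)
(g(451, a(-35, 10)) + A)/(-1535572 + (-1687156 + 708089)) = (1941 - 13920)/(-1535572 + (-1687156 + 708089)) = -11979/(-1535572 - 979067) = -11979/(-2514639) = -11979*(-1/2514639) = 3993/838213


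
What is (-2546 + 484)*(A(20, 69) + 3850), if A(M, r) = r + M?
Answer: -8122218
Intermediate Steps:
A(M, r) = M + r
(-2546 + 484)*(A(20, 69) + 3850) = (-2546 + 484)*((20 + 69) + 3850) = -2062*(89 + 3850) = -2062*3939 = -8122218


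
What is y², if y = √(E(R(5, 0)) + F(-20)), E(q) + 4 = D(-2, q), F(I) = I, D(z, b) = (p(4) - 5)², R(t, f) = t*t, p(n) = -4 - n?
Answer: 145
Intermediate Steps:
R(t, f) = t²
D(z, b) = 169 (D(z, b) = ((-4 - 1*4) - 5)² = ((-4 - 4) - 5)² = (-8 - 5)² = (-13)² = 169)
E(q) = 165 (E(q) = -4 + 169 = 165)
y = √145 (y = √(165 - 20) = √145 ≈ 12.042)
y² = (√145)² = 145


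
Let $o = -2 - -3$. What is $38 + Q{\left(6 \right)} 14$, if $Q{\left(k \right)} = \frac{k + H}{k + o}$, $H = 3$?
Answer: $56$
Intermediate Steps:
$o = 1$ ($o = -2 + 3 = 1$)
$Q{\left(k \right)} = \frac{3 + k}{1 + k}$ ($Q{\left(k \right)} = \frac{k + 3}{k + 1} = \frac{3 + k}{1 + k}$)
$38 + Q{\left(6 \right)} 14 = 38 + \frac{3 + 6}{1 + 6} \cdot 14 = 38 + \frac{1}{7} \cdot 9 \cdot 14 = 38 + \frac{9}{7} \cdot 14 = 38 + 18 = 56$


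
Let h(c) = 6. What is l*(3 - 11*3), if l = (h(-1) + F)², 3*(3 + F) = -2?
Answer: -490/3 ≈ -163.33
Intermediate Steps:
F = -11/3 (F = -3 + (⅓)*(-2) = -3 - ⅔ = -11/3 ≈ -3.6667)
l = 49/9 (l = (6 - 11/3)² = (7/3)² = 49/9 ≈ 5.4444)
l*(3 - 11*3) = 49*(3 - 11*3)/9 = 49*(3 - 33)/9 = (49/9)*(-30) = -490/3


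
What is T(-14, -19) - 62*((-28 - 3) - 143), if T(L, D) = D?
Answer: 10769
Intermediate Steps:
T(-14, -19) - 62*((-28 - 3) - 143) = -19 - 62*((-28 - 3) - 143) = -19 - 62*(-31 - 143) = -19 - 62*(-174) = -19 + 10788 = 10769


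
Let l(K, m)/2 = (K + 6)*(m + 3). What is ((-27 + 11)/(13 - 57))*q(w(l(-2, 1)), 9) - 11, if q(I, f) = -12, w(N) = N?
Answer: -169/11 ≈ -15.364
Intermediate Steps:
l(K, m) = 2*(3 + m)*(6 + K) (l(K, m) = 2*((K + 6)*(m + 3)) = 2*((6 + K)*(3 + m)) = 2*((3 + m)*(6 + K)) = 2*(3 + m)*(6 + K))
((-27 + 11)/(13 - 57))*q(w(l(-2, 1)), 9) - 11 = ((-27 + 11)/(13 - 57))*(-12) - 11 = -16/(-44)*(-12) - 11 = -16*(-1/44)*(-12) - 11 = (4/11)*(-12) - 11 = -48/11 - 11 = -169/11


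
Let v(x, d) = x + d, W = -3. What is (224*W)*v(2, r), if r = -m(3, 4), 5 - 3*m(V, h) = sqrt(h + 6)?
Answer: -224 - 224*sqrt(10) ≈ -932.35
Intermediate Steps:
m(V, h) = 5/3 - sqrt(6 + h)/3 (m(V, h) = 5/3 - sqrt(h + 6)/3 = 5/3 - sqrt(6 + h)/3)
r = -5/3 + sqrt(10)/3 (r = -(5/3 - sqrt(6 + 4)/3) = -(5/3 - sqrt(10)/3) = -5/3 + sqrt(10)/3 ≈ -0.61257)
v(x, d) = d + x
(224*W)*v(2, r) = (224*(-3))*((-5/3 + sqrt(10)/3) + 2) = -672*(1/3 + sqrt(10)/3) = -224 - 224*sqrt(10)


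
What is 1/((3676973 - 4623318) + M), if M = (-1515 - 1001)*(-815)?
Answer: 1/1104195 ≈ 9.0564e-7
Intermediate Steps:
M = 2050540 (M = -2516*(-815) = 2050540)
1/((3676973 - 4623318) + M) = 1/((3676973 - 4623318) + 2050540) = 1/(-946345 + 2050540) = 1/1104195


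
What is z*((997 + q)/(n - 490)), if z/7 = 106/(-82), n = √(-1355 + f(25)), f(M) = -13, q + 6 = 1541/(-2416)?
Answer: 4103506225/225649568 + 50247015*I*√38/225649568 ≈ 18.185 + 1.3727*I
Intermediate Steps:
q = -16037/2416 (q = -6 + 1541/(-2416) = -6 + 1541*(-1/2416) = -6 - 1541/2416 = -16037/2416 ≈ -6.6378)
n = 6*I*√38 (n = √(-1355 - 13) = √(-1368) = 6*I*√38 ≈ 36.987*I)
z = -371/41 (z = 7*(106/(-82)) = 7*(106*(-1/82)) = 7*(-53/41) = -371/41 ≈ -9.0488)
z*((997 + q)/(n - 490)) = -371*(997 - 16037/2416)/(41*(6*I*√38 - 490)) = -887697265/(99056*(-490 + 6*I*√38))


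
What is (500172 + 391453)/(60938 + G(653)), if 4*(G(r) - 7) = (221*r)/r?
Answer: 3566500/244001 ≈ 14.617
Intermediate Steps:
G(r) = 249/4 (G(r) = 7 + ((221*r)/r)/4 = 7 + (¼)*221 = 7 + 221/4 = 249/4)
(500172 + 391453)/(60938 + G(653)) = (500172 + 391453)/(60938 + 249/4) = 891625/(244001/4) = 891625*(4/244001) = 3566500/244001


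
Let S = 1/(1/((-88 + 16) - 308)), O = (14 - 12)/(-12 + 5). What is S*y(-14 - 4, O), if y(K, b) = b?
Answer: 760/7 ≈ 108.57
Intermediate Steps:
O = -2/7 (O = 2/(-7) = 2*(-1/7) = -2/7 ≈ -0.28571)
S = -380 (S = 1/(1/(-72 - 308)) = 1/(1/(-380)) = 1/(-1/380) = -380)
S*y(-14 - 4, O) = -380*(-2/7) = 760/7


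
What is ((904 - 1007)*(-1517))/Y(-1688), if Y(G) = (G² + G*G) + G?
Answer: 156251/5697000 ≈ 0.027427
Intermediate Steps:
Y(G) = G + 2*G² (Y(G) = (G² + G²) + G = 2*G² + G = G + 2*G²)
((904 - 1007)*(-1517))/Y(-1688) = ((904 - 1007)*(-1517))/((-1688*(1 + 2*(-1688)))) = (-103*(-1517))/((-1688*(1 - 3376))) = 156251/((-1688*(-3375))) = 156251/5697000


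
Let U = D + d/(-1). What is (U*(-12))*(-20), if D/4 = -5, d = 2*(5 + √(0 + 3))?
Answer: -7200 - 480*√3 ≈ -8031.4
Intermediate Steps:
d = 10 + 2*√3 (d = 2*(5 + √3) = 10 + 2*√3 ≈ 13.464)
D = -20 (D = 4*(-5) = -20)
U = -30 - 2*√3 (U = -20 + (10 + 2*√3)/(-1) = -20 - (10 + 2*√3) = -20 + (-10 - 2*√3) = -30 - 2*√3 ≈ -33.464)
(U*(-12))*(-20) = ((-30 - 2*√3)*(-12))*(-20) = (360 + 24*√3)*(-20) = -7200 - 480*√3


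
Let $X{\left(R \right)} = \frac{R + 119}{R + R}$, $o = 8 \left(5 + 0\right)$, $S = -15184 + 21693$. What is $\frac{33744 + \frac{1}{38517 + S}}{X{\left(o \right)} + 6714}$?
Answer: $\frac{60774293800}{12095762127} \approx 5.0244$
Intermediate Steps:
$S = 6509$
$o = 40$ ($o = 8 \cdot 5 = 40$)
$X{\left(R \right)} = \frac{119 + R}{2 R}$
$\frac{33744 + \frac{1}{38517 + S}}{X{\left(o \right)} + 6714} = \frac{33744 + \frac{1}{38517 + 6509}}{\frac{119 + 40}{2 \cdot 40} + 6714} = \frac{33744 + \frac{1}{45026}}{\frac{1}{2} \cdot \frac{1}{40} \cdot 159 + 6714} = \frac{33744 + \frac{1}{45026}}{\frac{159}{80} + 6714} = \frac{1519357345}{45026 \cdot \frac{537279}{80}} = \frac{1519357345}{45026} \cdot \frac{80}{537279} = \frac{60774293800}{12095762127}$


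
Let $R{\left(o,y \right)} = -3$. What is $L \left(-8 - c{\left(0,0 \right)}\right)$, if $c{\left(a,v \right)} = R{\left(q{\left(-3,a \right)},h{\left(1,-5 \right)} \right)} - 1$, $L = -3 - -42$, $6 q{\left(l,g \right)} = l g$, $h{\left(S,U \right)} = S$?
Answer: $-156$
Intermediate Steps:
$q{\left(l,g \right)} = \frac{g l}{6}$ ($q{\left(l,g \right)} = \frac{l g}{6} = \frac{g l}{6}$)
$L = 39$ ($L = -3 + 42 = 39$)
$c{\left(a,v \right)} = -4$ ($c{\left(a,v \right)} = -3 - 1 = -4$)
$L \left(-8 - c{\left(0,0 \right)}\right) = 39 \left(-8 - -4\right) = 39 \left(-8 + 4\right) = 39 \left(-4\right) = -156$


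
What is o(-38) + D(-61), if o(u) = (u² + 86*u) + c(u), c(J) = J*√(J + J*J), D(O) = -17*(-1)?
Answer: -1807 - 38*√1406 ≈ -3231.9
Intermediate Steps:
D(O) = 17
c(J) = J*√(J + J²)
o(u) = u² + 86*u + u*√(u*(1 + u)) (o(u) = (u² + 86*u) + u*√(u*(1 + u)) = u² + 86*u + u*√(u*(1 + u)))
o(-38) + D(-61) = -38*(86 - 38 + √(-38*(1 - 38))) + 17 = -38*(86 - 38 + √(-38*(-37))) + 17 = -38*(86 - 38 + √1406) + 17 = -38*(48 + √1406) + 17 = (-1824 - 38*√1406) + 17 = -1807 - 38*√1406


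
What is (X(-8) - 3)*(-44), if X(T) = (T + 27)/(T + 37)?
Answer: 2992/29 ≈ 103.17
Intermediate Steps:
X(T) = (27 + T)/(37 + T)
(X(-8) - 3)*(-44) = ((27 - 8)/(37 - 8) - 3)*(-44) = (19/29 - 3)*(-44) = -68/29*(-44) = 2992/29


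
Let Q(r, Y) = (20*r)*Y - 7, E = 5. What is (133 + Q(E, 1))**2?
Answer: 51076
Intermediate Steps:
Q(r, Y) = -7 + 20*Y*r (Q(r, Y) = 20*Y*r - 7 = -7 + 20*Y*r)
(133 + Q(E, 1))**2 = (133 + (-7 + 20*1*5))**2 = (133 + (-7 + 100))**2 = (133 + 93)**2 = 226**2 = 51076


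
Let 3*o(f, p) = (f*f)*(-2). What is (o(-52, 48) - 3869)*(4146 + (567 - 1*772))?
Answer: -67056115/3 ≈ -2.2352e+7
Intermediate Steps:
o(f, p) = -2*f²/3 (o(f, p) = ((f*f)*(-2))/3 = (f²*(-2))/3 = (-2*f²)/3 = -2*f²/3)
(o(-52, 48) - 3869)*(4146 + (567 - 1*772)) = (-⅔*(-52)² - 3869)*(4146 + (567 - 1*772)) = (-⅔*2704 - 3869)*(4146 + (567 - 772)) = (-5408/3 - 3869)*(4146 - 205) = -17015/3*3941 = -67056115/3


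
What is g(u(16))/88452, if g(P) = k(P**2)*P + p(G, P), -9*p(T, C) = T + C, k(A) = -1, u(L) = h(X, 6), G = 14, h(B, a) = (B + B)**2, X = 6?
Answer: -727/398034 ≈ -0.0018265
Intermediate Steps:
h(B, a) = 4*B**2 (h(B, a) = (2*B)**2 = 4*B**2)
u(L) = 144 (u(L) = 4*6**2 = 4*36 = 144)
p(T, C) = -C/9 - T/9 (p(T, C) = -(T + C)/9 = -(C + T)/9 = -C/9 - T/9)
g(P) = -14/9 - 10*P/9 (g(P) = -P + (-P/9 - 1/9*14) = -P + (-P/9 - 14/9) = -P + (-14/9 - P/9) = -14/9 - 10*P/9)
g(u(16))/88452 = (-14/9 - 10/9*144)/88452 = (-14/9 - 160)*(1/88452) = -1454/9*1/88452 = -727/398034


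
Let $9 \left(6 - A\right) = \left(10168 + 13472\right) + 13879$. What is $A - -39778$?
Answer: $\frac{320537}{9} \approx 35615.0$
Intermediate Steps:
$A = - \frac{37465}{9}$ ($A = 6 - \frac{\left(10168 + 13472\right) + 13879}{9} = 6 - \frac{23640 + 13879}{9} = 6 - \frac{37519}{9} = - \frac{37465}{9} \approx -4162.8$)
$A - -39778 = - \frac{37465}{9} - -39778 = - \frac{37465}{9} + 39778 = \frac{320537}{9}$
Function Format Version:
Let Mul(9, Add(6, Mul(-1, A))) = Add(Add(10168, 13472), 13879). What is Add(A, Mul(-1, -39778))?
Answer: Rational(320537, 9) ≈ 35615.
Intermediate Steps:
A = Rational(-37465, 9) (A = Add(6, Mul(Rational(-1, 9), Add(Add(10168, 13472), 13879))) = Add(6, Mul(Rational(-1, 9), Add(23640, 13879))) = Add(6, Mul(Rational(-1, 9), 37519)) = Add(6, Rational(-37519, 9)) = Rational(-37465, 9) ≈ -4162.8)
Add(A, Mul(-1, -39778)) = Add(Rational(-37465, 9), Mul(-1, -39778)) = Add(Rational(-37465, 9), 39778) = Rational(320537, 9)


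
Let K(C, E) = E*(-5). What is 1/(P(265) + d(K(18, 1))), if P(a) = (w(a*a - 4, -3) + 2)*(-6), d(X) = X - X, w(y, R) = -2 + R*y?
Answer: 1/1263978 ≈ 7.9115e-7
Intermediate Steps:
K(C, E) = -5*E
d(X) = 0
P(a) = -72 + 18*a² (P(a) = ((-2 - 3*(a*a - 4)) + 2)*(-6) = ((-2 - 3*(a² - 4)) + 2)*(-6) = ((-2 - 3*(-4 + a²)) + 2)*(-6) = ((-2 + (12 - 3*a²)) + 2)*(-6) = ((10 - 3*a²) + 2)*(-6) = (12 - 3*a²)*(-6) = -72 + 18*a²)
1/(P(265) + d(K(18, 1))) = 1/((-72 + 18*265²) + 0) = 1/((-72 + 18*70225) + 0) = 1/((-72 + 1264050) + 0) = 1/(1263978 + 0) = 1/1263978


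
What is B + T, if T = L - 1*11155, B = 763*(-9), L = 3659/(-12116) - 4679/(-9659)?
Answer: -162235789945/9002188 ≈ -18022.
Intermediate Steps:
L = 1642191/9002188 (L = 3659*(-1/12116) - 4679*(-1/9659) = -3659/12116 + 4679/9659 = 1642191/9002188 ≈ 0.18242)
B = -6867
T = -100417764949/9002188 (T = 1642191/9002188 - 1*11155 = 1642191/9002188 - 11155 = -100417764949/9002188 ≈ -11155.)
B + T = -6867 - 100417764949/9002188 = -162235789945/9002188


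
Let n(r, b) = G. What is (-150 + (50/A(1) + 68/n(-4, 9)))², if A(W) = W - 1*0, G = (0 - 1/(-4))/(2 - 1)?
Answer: 29584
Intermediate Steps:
G = ¼ (G = (0 - 1*(-¼))/1 = (0 + ¼)*1 = (¼)*1 = ¼ ≈ 0.25000)
A(W) = W (A(W) = W + 0 = W)
n(r, b) = ¼
(-150 + (50/A(1) + 68/n(-4, 9)))² = (-150 + (50/1 + 68/(¼)))² = (-150 + (50*1 + 68*4))² = (-150 + (50 + 272))² = (-150 + 322)² = 172² = 29584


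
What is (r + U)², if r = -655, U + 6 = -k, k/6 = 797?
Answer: 29626249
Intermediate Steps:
k = 4782 (k = 6*797 = 4782)
U = -4788 (U = -6 - 1*4782 = -6 - 4782 = -4788)
(r + U)² = (-655 - 4788)² = (-5443)² = 29626249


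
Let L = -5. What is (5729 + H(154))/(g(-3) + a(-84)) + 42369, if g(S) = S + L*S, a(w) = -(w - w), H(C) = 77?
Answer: 257117/6 ≈ 42853.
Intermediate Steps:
a(w) = 0 (a(w) = -1*0 = 0)
g(S) = -4*S (g(S) = S - 5*S = -4*S)
(5729 + H(154))/(g(-3) + a(-84)) + 42369 = (5729 + 77)/(-4*(-3) + 0) + 42369 = 5806/(12 + 0) + 42369 = 5806/12 + 42369 = 5806*(1/12) + 42369 = 2903/6 + 42369 = 257117/6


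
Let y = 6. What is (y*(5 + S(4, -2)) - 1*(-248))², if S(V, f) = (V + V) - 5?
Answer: 87616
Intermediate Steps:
S(V, f) = -5 + 2*V (S(V, f) = 2*V - 5 = -5 + 2*V)
(y*(5 + S(4, -2)) - 1*(-248))² = (6*(5 + (-5 + 2*4)) - 1*(-248))² = (6*(5 + (-5 + 8)) + 248)² = (6*(5 + 3) + 248)² = (6*8 + 248)² = (48 + 248)² = 296² = 87616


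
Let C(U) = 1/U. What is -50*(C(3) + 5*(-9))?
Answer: 6700/3 ≈ 2233.3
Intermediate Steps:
-50*(C(3) + 5*(-9)) = -50*(1/3 + 5*(-9)) = -50*(1/3 - 45) = -50*(-134/3) = 6700/3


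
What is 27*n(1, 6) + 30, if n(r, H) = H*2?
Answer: 354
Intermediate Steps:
n(r, H) = 2*H
27*n(1, 6) + 30 = 27*(2*6) + 30 = 27*12 + 30 = 324 + 30 = 354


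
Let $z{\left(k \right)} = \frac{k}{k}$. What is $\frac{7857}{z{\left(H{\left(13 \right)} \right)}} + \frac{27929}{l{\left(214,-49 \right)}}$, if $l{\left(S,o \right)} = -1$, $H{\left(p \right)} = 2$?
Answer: $-20072$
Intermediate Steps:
$z{\left(k \right)} = 1$
$\frac{7857}{z{\left(H{\left(13 \right)} \right)}} + \frac{27929}{l{\left(214,-49 \right)}} = \frac{7857}{1} + \frac{27929}{-1} = 7857 \cdot 1 + 27929 \left(-1\right) = 7857 - 27929 = -20072$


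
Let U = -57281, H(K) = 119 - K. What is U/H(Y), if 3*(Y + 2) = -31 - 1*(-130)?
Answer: -57281/88 ≈ -650.92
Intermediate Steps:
Y = 31 (Y = -2 + (-31 - 1*(-130))/3 = -2 + (-31 + 130)/3 = -2 + (⅓)*99 = -2 + 33 = 31)
U/H(Y) = -57281/(119 - 1*31) = -57281/(119 - 31) = -57281/88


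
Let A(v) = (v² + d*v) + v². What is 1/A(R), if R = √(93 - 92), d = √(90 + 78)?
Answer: -1/82 + √42/82 ≈ 0.066838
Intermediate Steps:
d = 2*√42 (d = √168 = 2*√42 ≈ 12.961)
R = 1 (R = √1 = 1)
A(v) = 2*v² + 2*v*√42 (A(v) = (v² + (2*√42)*v) + v² = (v² + 2*v*√42) + v² = 2*v² + 2*v*√42)
1/A(R) = 1/(2*1*(1 + √42)) = 1/(2 + 2*√42)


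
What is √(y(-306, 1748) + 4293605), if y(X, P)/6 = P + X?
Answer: √4302257 ≈ 2074.2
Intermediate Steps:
y(X, P) = 6*P + 6*X (y(X, P) = 6*(P + X) = 6*P + 6*X)
√(y(-306, 1748) + 4293605) = √((6*1748 + 6*(-306)) + 4293605) = √((10488 - 1836) + 4293605) = √(8652 + 4293605) = √4302257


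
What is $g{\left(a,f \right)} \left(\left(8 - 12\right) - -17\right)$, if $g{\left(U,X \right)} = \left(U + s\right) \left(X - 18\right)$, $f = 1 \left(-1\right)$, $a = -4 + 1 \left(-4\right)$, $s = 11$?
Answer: $-741$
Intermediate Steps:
$a = -8$ ($a = -4 - 4 = -8$)
$f = -1$
$g{\left(U,X \right)} = \left(-18 + X\right) \left(11 + U\right)$ ($g{\left(U,X \right)} = \left(U + 11\right) \left(X - 18\right) = \left(11 + U\right) \left(-18 + X\right) = \left(-18 + X\right) \left(11 + U\right)$)
$g{\left(a,f \right)} \left(\left(8 - 12\right) - -17\right) = \left(-198 - -144 + 11 \left(-1\right) - -8\right) \left(\left(8 - 12\right) - -17\right) = \left(-198 + 144 - 11 + 8\right) \left(-4 + 17\right) = \left(-57\right) 13 = -741$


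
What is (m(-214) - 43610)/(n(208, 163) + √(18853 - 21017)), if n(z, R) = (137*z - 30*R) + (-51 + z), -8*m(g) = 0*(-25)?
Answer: -1036304430/564682333 + 87220*I*√541/564682333 ≈ -1.8352 + 0.0035926*I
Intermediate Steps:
m(g) = 0 (m(g) = -0*(-25) = -⅛*0 = 0)
n(z, R) = -51 - 30*R + 138*z (n(z, R) = (-30*R + 137*z) + (-51 + z) = -51 - 30*R + 138*z)
(m(-214) - 43610)/(n(208, 163) + √(18853 - 21017)) = (0 - 43610)/((-51 - 30*163 + 138*208) + √(18853 - 21017)) = -43610/((-51 - 4890 + 28704) + √(-2164)) = -43610/(23763 + 2*I*√541)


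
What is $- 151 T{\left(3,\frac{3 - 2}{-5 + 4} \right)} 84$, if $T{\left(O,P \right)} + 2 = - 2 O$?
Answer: $101472$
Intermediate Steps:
$T{\left(O,P \right)} = -2 - 2 O$
$- 151 T{\left(3,\frac{3 - 2}{-5 + 4} \right)} 84 = - 151 \left(-2 - 6\right) 84 = \left(-151\right) \left(-8\right) 84 = 1208 \cdot 84 = 101472$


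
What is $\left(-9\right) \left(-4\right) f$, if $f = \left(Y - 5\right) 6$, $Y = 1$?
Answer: $-864$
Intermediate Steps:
$f = -24$ ($f = \left(1 - 5\right) 6 = \left(-4\right) 6 = -24$)
$\left(-9\right) \left(-4\right) f = \left(-9\right) \left(-4\right) \left(-24\right) = 36 \left(-24\right) = -864$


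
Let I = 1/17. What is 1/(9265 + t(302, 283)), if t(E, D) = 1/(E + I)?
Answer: 5135/47575792 ≈ 0.00010793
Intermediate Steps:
I = 1/17 ≈ 0.058824
t(E, D) = 1/(1/17 + E) (t(E, D) = 1/(E + 1/17) = 1/(1/17 + E))
1/(9265 + t(302, 283)) = 1/(9265 + 17/(1 + 17*302)) = 1/(9265 + 17/(1 + 5134)) = 1/(9265 + 17/5135) = 1/(47575792/5135) = 5135/47575792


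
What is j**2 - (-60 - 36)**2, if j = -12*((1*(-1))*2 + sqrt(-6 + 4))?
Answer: -8928 - 576*I*sqrt(2) ≈ -8928.0 - 814.59*I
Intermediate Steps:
j = 24 - 12*I*sqrt(2) (j = -12*(-1*2 + sqrt(-2)) = -12*(-2 + I*sqrt(2)) = 24 - 12*I*sqrt(2) ≈ 24.0 - 16.971*I)
j**2 - (-60 - 36)**2 = (24 - 12*I*sqrt(2))**2 - (-60 - 36)**2 = (24 - 12*I*sqrt(2))**2 - 1*(-96)**2 = (24 - 12*I*sqrt(2))**2 - 1*9216 = (24 - 12*I*sqrt(2))**2 - 9216 = -9216 + (24 - 12*I*sqrt(2))**2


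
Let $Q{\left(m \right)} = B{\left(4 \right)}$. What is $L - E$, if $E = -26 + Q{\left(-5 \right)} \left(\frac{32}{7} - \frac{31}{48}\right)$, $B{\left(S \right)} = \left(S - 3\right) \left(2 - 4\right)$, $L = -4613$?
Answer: $- \frac{769297}{168} \approx -4579.1$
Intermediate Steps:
$B{\left(S \right)} = 6 - 2 S$ ($B{\left(S \right)} = \left(-3 + S\right) \left(-2\right) = 6 - 2 S$)
$Q{\left(m \right)} = -2$ ($Q{\left(m \right)} = 6 - 8 = -2$)
$E = - \frac{5687}{168}$ ($E = -26 - 2 \left(\frac{32}{7} - \frac{31}{48}\right) = -26 - \frac{1319}{168} = - \frac{5687}{168} \approx -33.851$)
$L - E = -4613 - - \frac{5687}{168} = -4613 + \frac{5687}{168} = - \frac{769297}{168}$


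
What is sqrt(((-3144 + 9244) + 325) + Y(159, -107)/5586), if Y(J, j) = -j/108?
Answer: sqrt(147292769266)/4788 ≈ 80.156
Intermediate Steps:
Y(J, j) = -j/108 (Y(J, j) = -j*(1/108) = -j/108)
sqrt(((-3144 + 9244) + 325) + Y(159, -107)/5586) = sqrt(((-3144 + 9244) + 325) - 1/108*(-107)/5586) = sqrt((6100 + 325) + (107/108)*(1/5586)) = sqrt(6425 + 107/603288) = sqrt(3876125507/603288) = sqrt(147292769266)/4788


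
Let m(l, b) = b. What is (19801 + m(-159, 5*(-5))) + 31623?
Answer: 51399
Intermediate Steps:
(19801 + m(-159, 5*(-5))) + 31623 = (19801 + 5*(-5)) + 31623 = (19801 - 25) + 31623 = 19776 + 31623 = 51399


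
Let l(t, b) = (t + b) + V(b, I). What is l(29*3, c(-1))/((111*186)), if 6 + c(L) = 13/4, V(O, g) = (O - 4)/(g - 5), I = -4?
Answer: 85/20646 ≈ 0.0041170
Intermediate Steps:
V(O, g) = (-4 + O)/(-5 + g)
c(L) = -11/4 (c(L) = -6 + 13/4 = -11/4)
l(t, b) = 4/9 + t + 8*b/9 (l(t, b) = (t + b) + (-4 + b)/(-5 - 4) = (b + t) + (-4 + b)/(-9) = (b + t) - (-4 + b)/9 = (b + t) + (4/9 - b/9) = 4/9 + t + 8*b/9)
l(29*3, c(-1))/((111*186)) = (4/9 + 29*3 + (8/9)*(-11/4))/((111*186)) = (4/9 + 87 - 22/9)/20646 = 85*(1/20646) = 85/20646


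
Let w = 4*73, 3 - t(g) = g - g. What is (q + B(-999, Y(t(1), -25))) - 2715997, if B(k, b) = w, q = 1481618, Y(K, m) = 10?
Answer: -1234087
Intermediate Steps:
t(g) = 3 (t(g) = 3 - (g - g) = 3 - 1*0 = 3 + 0 = 3)
w = 292
B(k, b) = 292
(q + B(-999, Y(t(1), -25))) - 2715997 = (1481618 + 292) - 2715997 = 1481910 - 2715997 = -1234087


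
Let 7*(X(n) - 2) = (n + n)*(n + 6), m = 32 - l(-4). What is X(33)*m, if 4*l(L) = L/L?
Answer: 82169/7 ≈ 11738.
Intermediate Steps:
l(L) = ¼ (l(L) = (L/L)/4 = (¼)*1 = ¼)
m = 127/4 (m = 32 - 1*¼ = 32 - ¼ = 127/4 ≈ 31.750)
X(n) = 2 + 2*n*(6 + n)/7 (X(n) = 2 + ((n + n)*(n + 6))/7 = 2 + ((2*n)*(6 + n))/7 = 2 + (2*n*(6 + n))/7 = 2 + 2*n*(6 + n)/7)
X(33)*m = (2 + (2/7)*33² + (12/7)*33)*(127/4) = (2 + (2/7)*1089 + 396/7)*(127/4) = (2 + 2178/7 + 396/7)*(127/4) = (2588/7)*(127/4) = 82169/7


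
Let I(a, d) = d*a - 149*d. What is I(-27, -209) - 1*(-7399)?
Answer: 44183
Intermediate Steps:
I(a, d) = -149*d + a*d (I(a, d) = a*d - 149*d = -149*d + a*d)
I(-27, -209) - 1*(-7399) = -209*(-149 - 27) - 1*(-7399) = -209*(-176) + 7399 = 36784 + 7399 = 44183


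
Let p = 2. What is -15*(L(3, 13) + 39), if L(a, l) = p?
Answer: -615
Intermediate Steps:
L(a, l) = 2
-15*(L(3, 13) + 39) = -15*(2 + 39) = -15*41 = -615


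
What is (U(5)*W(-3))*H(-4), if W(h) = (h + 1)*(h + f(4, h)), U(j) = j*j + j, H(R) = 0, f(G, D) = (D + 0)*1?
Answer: 0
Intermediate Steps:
f(G, D) = D (f(G, D) = D*1 = D)
U(j) = j + j**2 (U(j) = j**2 + j = j + j**2)
W(h) = 2*h*(1 + h) (W(h) = (h + 1)*(h + h) = (1 + h)*(2*h) = 2*h*(1 + h))
(U(5)*W(-3))*H(-4) = ((5*(1 + 5))*(2*(-3)*(1 - 3)))*0 = ((5*6)*(2*(-3)*(-2)))*0 = (30*12)*0 = 360*0 = 0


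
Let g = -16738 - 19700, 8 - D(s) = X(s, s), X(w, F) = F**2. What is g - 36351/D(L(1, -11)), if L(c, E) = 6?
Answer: -140559/4 ≈ -35140.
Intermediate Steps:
D(s) = 8 - s**2
g = -36438
g - 36351/D(L(1, -11)) = -36438 - 36351/(8 - 1*6**2) = -36438 - 36351/(8 - 1*36) = -36438 - 36351/(8 - 36) = -36438 - 36351/(-28) = -36438 - 36351*(-1)/28 = -36438 - 1*(-5193/4) = -36438 + 5193/4 = -140559/4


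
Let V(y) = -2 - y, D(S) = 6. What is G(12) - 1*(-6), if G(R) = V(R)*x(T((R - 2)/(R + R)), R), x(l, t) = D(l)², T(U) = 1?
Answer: -498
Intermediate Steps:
x(l, t) = 36 (x(l, t) = 6² = 36)
G(R) = -72 - 36*R (G(R) = (-2 - R)*36 = -72 - 36*R)
G(12) - 1*(-6) = (-72 - 36*12) - 1*(-6) = (-72 - 432) + 6 = -504 + 6 = -498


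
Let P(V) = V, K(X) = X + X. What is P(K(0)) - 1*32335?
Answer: -32335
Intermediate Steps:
K(X) = 2*X
P(K(0)) - 1*32335 = 2*0 - 1*32335 = 0 - 32335 = -32335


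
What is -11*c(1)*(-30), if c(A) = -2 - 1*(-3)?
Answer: 330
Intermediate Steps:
c(A) = 1 (c(A) = -2 + 3 = 1)
-11*c(1)*(-30) = -11*1*(-30) = -11*(-30) = 330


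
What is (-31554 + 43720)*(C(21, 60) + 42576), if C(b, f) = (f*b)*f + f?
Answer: 1438459176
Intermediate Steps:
C(b, f) = f + b*f² (C(b, f) = (b*f)*f + f = b*f² + f = f + b*f²)
(-31554 + 43720)*(C(21, 60) + 42576) = (-31554 + 43720)*(60*(1 + 21*60) + 42576) = 12166*(60*(1 + 1260) + 42576) = 12166*(60*1261 + 42576) = 12166*(75660 + 42576) = 12166*118236 = 1438459176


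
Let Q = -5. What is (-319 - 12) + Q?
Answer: -336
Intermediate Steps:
(-319 - 12) + Q = (-319 - 12) - 5 = -331 - 5 = -336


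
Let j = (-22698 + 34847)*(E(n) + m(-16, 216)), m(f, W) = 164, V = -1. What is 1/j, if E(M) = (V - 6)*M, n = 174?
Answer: -1/12805046 ≈ -7.8094e-8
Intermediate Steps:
E(M) = -7*M (E(M) = (-1 - 6)*M = -7*M)
j = -12805046 (j = (-22698 + 34847)*(-7*174 + 164) = 12149*(-1218 + 164) = 12149*(-1054) = -12805046)
1/j = 1/(-12805046) = -1/12805046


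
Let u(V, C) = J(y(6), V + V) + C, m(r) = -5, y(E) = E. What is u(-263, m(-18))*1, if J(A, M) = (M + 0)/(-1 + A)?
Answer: -551/5 ≈ -110.20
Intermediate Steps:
J(A, M) = M/(-1 + A)
u(V, C) = C + 2*V/5 (u(V, C) = (V + V)/(-1 + 6) + C = (2*V)/5 + C = (2*V)*(⅕) + C = 2*V/5 + C = C + 2*V/5)
u(-263, m(-18))*1 = (-5 + (⅖)*(-263))*1 = (-5 - 526/5)*1 = -551/5*1 = -551/5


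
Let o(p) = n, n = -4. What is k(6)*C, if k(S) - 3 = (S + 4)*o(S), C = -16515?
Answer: 611055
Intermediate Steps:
o(p) = -4
k(S) = -13 - 4*S (k(S) = 3 + (S + 4)*(-4) = 3 + (4 + S)*(-4) = 3 + (-16 - 4*S) = -13 - 4*S)
k(6)*C = (-13 - 4*6)*(-16515) = (-13 - 24)*(-16515) = -37*(-16515) = 611055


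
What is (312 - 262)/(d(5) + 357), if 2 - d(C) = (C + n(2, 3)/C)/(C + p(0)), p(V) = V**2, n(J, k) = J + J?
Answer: 625/4473 ≈ 0.13973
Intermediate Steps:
n(J, k) = 2*J
d(C) = 2 - (C + 4/C)/C (d(C) = 2 - (C + (2*2)/C)/(C + 0**2) = 2 - (C + 4/C)/(C + 0) = 2 - (C + 4/C)/C)
(312 - 262)/(d(5) + 357) = (312 - 262)/((1 - 4/5**2) + 357) = 50/((1 - 4*1/25) + 357) = 50/((1 - 4/25) + 357) = 50/(21/25 + 357) = 50/(8946/25) = 50*(25/8946) = 625/4473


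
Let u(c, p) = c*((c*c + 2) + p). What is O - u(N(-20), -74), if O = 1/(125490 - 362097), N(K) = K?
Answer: 1552141919/236607 ≈ 6560.0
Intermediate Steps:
u(c, p) = c*(2 + p + c²) (u(c, p) = c*((c² + 2) + p) = c*((2 + c²) + p) = c*(2 + p + c²))
O = -1/236607 (O = 1/(-236607) = -1/236607 ≈ -4.2264e-6)
O - u(N(-20), -74) = -1/236607 - (-20)*(2 - 74 + (-20)²) = -1/236607 - (-20)*(2 - 74 + 400) = -1/236607 - (-20)*328 = -1/236607 - 1*(-6560) = -1/236607 + 6560 = 1552141919/236607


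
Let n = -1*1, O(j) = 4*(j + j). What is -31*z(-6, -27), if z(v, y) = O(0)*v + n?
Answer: 31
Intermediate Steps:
O(j) = 8*j (O(j) = 4*(2*j) = 8*j)
n = -1
z(v, y) = -1 (z(v, y) = (8*0)*v - 1 = 0*v - 1 = 0 - 1 = -1)
-31*z(-6, -27) = -31*(-1) = 31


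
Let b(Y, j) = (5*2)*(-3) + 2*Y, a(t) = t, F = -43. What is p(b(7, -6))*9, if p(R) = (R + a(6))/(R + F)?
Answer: 90/59 ≈ 1.5254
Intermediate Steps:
b(Y, j) = -30 + 2*Y (b(Y, j) = 10*(-3) + 2*Y = -30 + 2*Y)
p(R) = (6 + R)/(-43 + R) (p(R) = (R + 6)/(R - 43) = (6 + R)/(-43 + R))
p(b(7, -6))*9 = ((6 + (-30 + 2*7))/(-43 + (-30 + 2*7)))*9 = ((6 + (-30 + 14))/(-43 + (-30 + 14)))*9 = ((6 - 16)/(-43 - 16))*9 = (-10/(-59))*9 = -1/59*(-10)*9 = (10/59)*9 = 90/59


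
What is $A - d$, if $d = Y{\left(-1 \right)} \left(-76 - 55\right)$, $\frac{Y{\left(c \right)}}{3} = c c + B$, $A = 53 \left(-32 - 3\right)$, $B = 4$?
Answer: $110$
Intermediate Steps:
$A = -1855$ ($A = 53 \left(-35\right) = -1855$)
$Y{\left(c \right)} = 12 + 3 c^{2}$ ($Y{\left(c \right)} = 3 \left(c c + 4\right) = 3 \left(c^{2} + 4\right) = 3 \left(4 + c^{2}\right) = 12 + 3 c^{2}$)
$d = -1965$ ($d = \left(12 + 3 \left(-1\right)^{2}\right) \left(-76 - 55\right) = \left(12 + 3 \cdot 1\right) \left(-131\right) = \left(12 + 3\right) \left(-131\right) = 15 \left(-131\right) = -1965$)
$A - d = -1855 - -1965 = -1855 + 1965 = 110$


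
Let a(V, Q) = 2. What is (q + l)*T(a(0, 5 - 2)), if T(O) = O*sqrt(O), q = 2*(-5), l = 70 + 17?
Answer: 154*sqrt(2) ≈ 217.79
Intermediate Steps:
l = 87
q = -10
T(O) = O**(3/2)
(q + l)*T(a(0, 5 - 2)) = (-10 + 87)*2**(3/2) = 77*(2*sqrt(2)) = 154*sqrt(2)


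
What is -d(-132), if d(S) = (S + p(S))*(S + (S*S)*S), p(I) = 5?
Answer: -292112700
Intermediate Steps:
d(S) = (5 + S)*(S + S³) (d(S) = (S + 5)*(S + (S*S)*S) = (5 + S)*(S + S²*S) = (5 + S)*(S + S³))
-d(-132) = -(-132)*(5 - 132 + (-132)³ + 5*(-132)²) = -(-132)*(5 - 132 - 2299968 + 5*17424) = -(-132)*(5 - 132 - 2299968 + 87120) = -(-132)*(-2212975) = -1*292112700 = -292112700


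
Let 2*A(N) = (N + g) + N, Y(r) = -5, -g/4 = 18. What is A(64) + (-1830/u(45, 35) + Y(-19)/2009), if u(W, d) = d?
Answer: -48795/2009 ≈ -24.288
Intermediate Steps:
g = -72 (g = -4*18 = -72)
A(N) = -36 + N (A(N) = ((N - 72) + N)/2 = ((-72 + N) + N)/2 = (-72 + 2*N)/2 = -36 + N)
A(64) + (-1830/u(45, 35) + Y(-19)/2009) = (-36 + 64) + (-1830/35 - 5/2009) = 28 + (-1830*1/35 - 5*1/2009) = 28 + (-366/7 - 5/2009) = 28 - 105047/2009 = -48795/2009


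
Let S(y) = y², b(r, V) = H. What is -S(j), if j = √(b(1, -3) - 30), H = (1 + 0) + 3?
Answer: 26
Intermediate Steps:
H = 4 (H = 1 + 3 = 4)
b(r, V) = 4
j = I*√26 (j = √(4 - 30) = √(-26) = I*√26 ≈ 5.099*I)
-S(j) = -(I*√26)² = -1*(-26) = 26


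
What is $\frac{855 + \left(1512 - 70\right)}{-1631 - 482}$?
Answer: $- \frac{2297}{2113} \approx -1.0871$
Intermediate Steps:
$\frac{855 + \left(1512 - 70\right)}{-1631 - 482} = \frac{855 + \left(1512 - 70\right)}{-2113} = \left(855 + 1442\right) \left(- \frac{1}{2113}\right) = 2297 \left(- \frac{1}{2113}\right) = - \frac{2297}{2113}$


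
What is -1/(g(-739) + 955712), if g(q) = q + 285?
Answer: -1/955258 ≈ -1.0468e-6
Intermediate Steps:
g(q) = 285 + q
-1/(g(-739) + 955712) = -1/((285 - 739) + 955712) = -1/(-454 + 955712) = -1/955258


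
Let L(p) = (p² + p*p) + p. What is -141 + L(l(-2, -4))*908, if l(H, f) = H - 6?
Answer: 108819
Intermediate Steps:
l(H, f) = -6 + H
L(p) = p + 2*p² (L(p) = (p² + p²) + p = 2*p² + p = p + 2*p²)
-141 + L(l(-2, -4))*908 = -141 + ((-6 - 2)*(1 + 2*(-6 - 2)))*908 = -141 - 8*(1 + 2*(-8))*908 = -141 - 8*(1 - 16)*908 = -141 - 8*(-15)*908 = -141 + 120*908 = -141 + 108960 = 108819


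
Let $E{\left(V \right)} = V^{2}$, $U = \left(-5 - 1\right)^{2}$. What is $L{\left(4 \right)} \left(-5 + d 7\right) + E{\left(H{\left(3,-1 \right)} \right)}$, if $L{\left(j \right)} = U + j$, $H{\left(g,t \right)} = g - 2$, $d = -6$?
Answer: $-1879$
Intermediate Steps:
$H{\left(g,t \right)} = -2 + g$
$U = 36$ ($U = \left(-6\right)^{2} = 36$)
$L{\left(j \right)} = 36 + j$
$L{\left(4 \right)} \left(-5 + d 7\right) + E{\left(H{\left(3,-1 \right)} \right)} = \left(36 + 4\right) \left(-5 - 42\right) + \left(-2 + 3\right)^{2} = 40 \left(-5 - 42\right) + 1^{2} = 40 \left(-47\right) + 1 = -1880 + 1 = -1879$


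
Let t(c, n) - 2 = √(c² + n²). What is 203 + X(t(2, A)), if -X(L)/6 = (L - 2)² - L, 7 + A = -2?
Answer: -295 + 6*√85 ≈ -239.68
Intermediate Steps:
A = -9 (A = -7 - 2 = -9)
t(c, n) = 2 + √(c² + n²)
X(L) = -6*(-2 + L)² + 6*L (X(L) = -6*((L - 2)² - L) = -6*((-2 + L)² - L) = -6*(-2 + L)² + 6*L)
203 + X(t(2, A)) = 203 + (-6*(-2 + (2 + √(2² + (-9)²)))² + 6*(2 + √(2² + (-9)²))) = 203 + (-6*(-2 + (2 + √(4 + 81)))² + 6*(2 + √(4 + 81))) = 203 + (-6*(-2 + (2 + √85))² + 6*(2 + √85)) = 203 + (-6*(√85)² + (12 + 6*√85)) = 203 + (-6*85 + (12 + 6*√85)) = 203 + (-510 + (12 + 6*√85)) = 203 + (-498 + 6*√85) = -295 + 6*√85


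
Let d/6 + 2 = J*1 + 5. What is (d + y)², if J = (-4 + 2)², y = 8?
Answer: 2500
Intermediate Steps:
J = 4 (J = (-2)² = 4)
d = 42 (d = -12 + 6*(4*1 + 5) = -12 + 6*(4 + 5) = -12 + 6*9 = -12 + 54 = 42)
(d + y)² = (42 + 8)² = 50² = 2500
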